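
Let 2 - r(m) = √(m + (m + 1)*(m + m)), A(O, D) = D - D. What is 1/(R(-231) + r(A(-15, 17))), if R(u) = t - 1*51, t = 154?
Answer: 1/105 ≈ 0.0095238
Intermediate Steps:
A(O, D) = 0
r(m) = 2 - √(m + 2*m*(1 + m)) (r(m) = 2 - √(m + (m + 1)*(m + m)) = 2 - √(m + (1 + m)*(2*m)) = 2 - √(m + 2*m*(1 + m)))
R(u) = 103 (R(u) = 154 - 1*51 = 154 - 51 = 103)
1/(R(-231) + r(A(-15, 17))) = 1/(103 + (2 - √(0*(3 + 2*0)))) = 1/(103 + (2 - √(0*(3 + 0)))) = 1/(103 + (2 - √(0*3))) = 1/(103 + (2 - √0)) = 1/(103 + (2 - 1*0)) = 1/(103 + (2 + 0)) = 1/(103 + 2) = 1/105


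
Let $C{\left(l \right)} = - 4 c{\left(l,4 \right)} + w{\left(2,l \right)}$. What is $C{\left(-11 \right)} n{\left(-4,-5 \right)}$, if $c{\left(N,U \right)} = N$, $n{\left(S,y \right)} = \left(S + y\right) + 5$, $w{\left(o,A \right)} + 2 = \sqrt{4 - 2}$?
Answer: $-168 - 4 \sqrt{2} \approx -173.66$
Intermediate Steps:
$w{\left(o,A \right)} = -2 + \sqrt{2}$ ($w{\left(o,A \right)} = -2 + \sqrt{4 - 2} = -2 + \sqrt{2}$)
$n{\left(S,y \right)} = 5 + S + y$
$C{\left(l \right)} = -2 + \sqrt{2} - 4 l$ ($C{\left(l \right)} = - 4 l - \left(2 - \sqrt{2}\right) = -2 + \sqrt{2} - 4 l$)
$C{\left(-11 \right)} n{\left(-4,-5 \right)} = \left(-2 + \sqrt{2} - -44\right) \left(5 - 4 - 5\right) = \left(-2 + \sqrt{2} + 44\right) \left(-4\right) = \left(42 + \sqrt{2}\right) \left(-4\right) = -168 - 4 \sqrt{2}$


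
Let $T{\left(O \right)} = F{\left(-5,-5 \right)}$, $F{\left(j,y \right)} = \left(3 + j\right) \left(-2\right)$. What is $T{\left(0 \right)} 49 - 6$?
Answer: $190$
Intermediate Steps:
$F{\left(j,y \right)} = -6 - 2 j$
$T{\left(O \right)} = 4$ ($T{\left(O \right)} = -6 - -10 = -6 + 10 = 4$)
$T{\left(0 \right)} 49 - 6 = 4 \cdot 49 - 6 = 196 - 6 = 190$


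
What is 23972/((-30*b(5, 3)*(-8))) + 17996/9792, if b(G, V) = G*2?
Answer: 723761/61200 ≈ 11.826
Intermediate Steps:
b(G, V) = 2*G
23972/((-30*b(5, 3)*(-8))) + 17996/9792 = 23972/((-60*5*(-8))) + 17996/9792 = 23972/((-30*10*(-8))) + 17996*(1/9792) = 23972/((-300*(-8))) + 4499/2448 = 23972/2400 + 4499/2448 = 23972*(1/2400) + 4499/2448 = 5993/600 + 4499/2448 = 723761/61200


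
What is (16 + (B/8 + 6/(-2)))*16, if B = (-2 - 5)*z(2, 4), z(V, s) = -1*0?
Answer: 208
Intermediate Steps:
z(V, s) = 0
B = 0 (B = (-2 - 5)*0 = -7*0 = 0)
(16 + (B/8 + 6/(-2)))*16 = (16 + (0/8 + 6/(-2)))*16 = (16 + (0*(⅛) + 6*(-½)))*16 = (16 + (0 - 3))*16 = (16 - 3)*16 = 13*16 = 208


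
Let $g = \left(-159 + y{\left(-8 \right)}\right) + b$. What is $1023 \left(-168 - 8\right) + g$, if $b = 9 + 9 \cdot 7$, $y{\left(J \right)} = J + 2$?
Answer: $-180141$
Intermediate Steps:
$y{\left(J \right)} = 2 + J$
$b = 72$ ($b = 9 + 63 = 72$)
$g = -93$ ($g = \left(-159 + \left(2 - 8\right)\right) + 72 = \left(-159 - 6\right) + 72 = -165 + 72 = -93$)
$1023 \left(-168 - 8\right) + g = 1023 \left(-168 - 8\right) - 93 = 1023 \left(-176\right) - 93 = -180048 - 93 = -180141$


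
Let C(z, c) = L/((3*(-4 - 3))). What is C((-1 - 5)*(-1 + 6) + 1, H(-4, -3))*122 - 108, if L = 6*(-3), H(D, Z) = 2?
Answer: -24/7 ≈ -3.4286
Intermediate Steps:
L = -18
C(z, c) = 6/7 (C(z, c) = -18*1/(3*(-4 - 3)) = -18/(3*(-7)) = -18/(-21) = -18*(-1/21) = 6/7)
C((-1 - 5)*(-1 + 6) + 1, H(-4, -3))*122 - 108 = (6/7)*122 - 108 = 732/7 - 108 = -24/7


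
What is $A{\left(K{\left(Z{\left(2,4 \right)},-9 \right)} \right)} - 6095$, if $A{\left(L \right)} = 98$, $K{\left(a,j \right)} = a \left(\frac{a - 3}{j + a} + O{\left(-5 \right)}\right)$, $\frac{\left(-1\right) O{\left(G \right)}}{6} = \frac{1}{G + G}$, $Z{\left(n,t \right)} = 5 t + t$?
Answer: $-5997$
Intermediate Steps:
$Z{\left(n,t \right)} = 6 t$
$O{\left(G \right)} = - \frac{3}{G}$ ($O{\left(G \right)} = - \frac{6}{G + G} = - \frac{6}{2 G} = - 6 \frac{1}{2 G} = - \frac{3}{G}$)
$K{\left(a,j \right)} = a \left(\frac{3}{5} + \frac{-3 + a}{a + j}\right)$ ($K{\left(a,j \right)} = a \left(\frac{a - 3}{j + a} - \frac{3}{-5}\right) = a \left(\frac{-3 + a}{a + j} - - \frac{3}{5}\right) = a \left(\frac{-3 + a}{a + j} + \frac{3}{5}\right) = a \left(\frac{3}{5} + \frac{-3 + a}{a + j}\right)$)
$A{\left(K{\left(Z{\left(2,4 \right)},-9 \right)} \right)} - 6095 = 98 - 6095 = -5997$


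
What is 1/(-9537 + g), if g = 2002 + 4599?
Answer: -1/2936 ≈ -0.00034060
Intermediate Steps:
g = 6601
1/(-9537 + g) = 1/(-9537 + 6601) = 1/(-2936) = -1/2936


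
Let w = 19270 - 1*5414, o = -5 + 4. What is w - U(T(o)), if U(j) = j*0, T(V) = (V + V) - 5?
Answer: 13856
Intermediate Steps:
o = -1
T(V) = -5 + 2*V (T(V) = 2*V - 5 = -5 + 2*V)
U(j) = 0
w = 13856 (w = 19270 - 5414 = 13856)
w - U(T(o)) = 13856 - 1*0 = 13856 + 0 = 13856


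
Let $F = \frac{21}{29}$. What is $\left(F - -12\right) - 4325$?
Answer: $- \frac{125056}{29} \approx -4312.3$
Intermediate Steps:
$F = \frac{21}{29}$ ($F = 21 \cdot \frac{1}{29} = \frac{21}{29} \approx 0.72414$)
$\left(F - -12\right) - 4325 = \left(\frac{21}{29} - -12\right) - 4325 = \left(\frac{21}{29} + 12\right) - 4325 = \frac{369}{29} - 4325 = - \frac{125056}{29}$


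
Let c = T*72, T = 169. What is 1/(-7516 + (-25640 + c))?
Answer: -1/20988 ≈ -4.7646e-5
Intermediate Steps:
c = 12168 (c = 169*72 = 12168)
1/(-7516 + (-25640 + c)) = 1/(-7516 + (-25640 + 12168)) = 1/(-7516 - 13472) = 1/(-20988) = -1/20988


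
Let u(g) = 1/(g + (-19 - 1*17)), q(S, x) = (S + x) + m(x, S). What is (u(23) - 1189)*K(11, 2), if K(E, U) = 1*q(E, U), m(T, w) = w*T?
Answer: -541030/13 ≈ -41618.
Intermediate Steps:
m(T, w) = T*w
q(S, x) = S + x + S*x (q(S, x) = (S + x) + x*S = (S + x) + S*x = S + x + S*x)
K(E, U) = E + U + E*U (K(E, U) = 1*(E + U + E*U) = E + U + E*U)
u(g) = 1/(-36 + g) (u(g) = 1/(g + (-19 - 17)) = 1/(g - 36) = 1/(-36 + g))
(u(23) - 1189)*K(11, 2) = (1/(-36 + 23) - 1189)*(11 + 2 + 11*2) = (1/(-13) - 1189)*(11 + 2 + 22) = (-1/13 - 1189)*35 = -15458/13*35 = -541030/13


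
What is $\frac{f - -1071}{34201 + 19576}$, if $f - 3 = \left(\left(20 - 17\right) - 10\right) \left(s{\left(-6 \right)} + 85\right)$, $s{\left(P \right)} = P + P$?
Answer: $\frac{563}{53777} \approx 0.010469$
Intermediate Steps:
$s{\left(P \right)} = 2 P$
$f = -508$ ($f = 3 + \left(\left(20 - 17\right) - 10\right) \left(2 \left(-6\right) + 85\right) = 3 + \left(3 - 10\right) \left(-12 + 85\right) = 3 - 511 = -508$)
$\frac{f - -1071}{34201 + 19576} = \frac{-508 - -1071}{34201 + 19576} = \frac{-508 + 1071}{53777} = 563 \cdot \frac{1}{53777} = \frac{563}{53777}$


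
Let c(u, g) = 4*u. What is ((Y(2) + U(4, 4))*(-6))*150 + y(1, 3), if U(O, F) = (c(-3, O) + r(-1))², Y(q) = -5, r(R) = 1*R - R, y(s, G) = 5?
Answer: -125095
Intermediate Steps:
r(R) = 0 (r(R) = R - R = 0)
U(O, F) = 144 (U(O, F) = (4*(-3) + 0)² = (-12 + 0)² = (-12)² = 144)
((Y(2) + U(4, 4))*(-6))*150 + y(1, 3) = ((-5 + 144)*(-6))*150 + 5 = (139*(-6))*150 + 5 = -834*150 + 5 = -125100 + 5 = -125095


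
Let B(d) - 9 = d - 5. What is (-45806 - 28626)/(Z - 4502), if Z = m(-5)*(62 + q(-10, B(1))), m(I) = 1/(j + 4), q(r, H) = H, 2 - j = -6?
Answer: 893184/53957 ≈ 16.554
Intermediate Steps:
j = 8 (j = 2 - 1*(-6) = 2 + 6 = 8)
B(d) = 4 + d (B(d) = 9 + (d - 5) = 9 + (-5 + d) = 4 + d)
m(I) = 1/12 (m(I) = 1/(8 + 4) = 1/12)
Z = 67/12 (Z = (62 + (4 + 1))/12 = (62 + 5)/12 = (1/12)*67 = 67/12 ≈ 5.5833)
(-45806 - 28626)/(Z - 4502) = (-45806 - 28626)/(67/12 - 4502) = -74432/(-53957/12) = -74432*(-12/53957) = 893184/53957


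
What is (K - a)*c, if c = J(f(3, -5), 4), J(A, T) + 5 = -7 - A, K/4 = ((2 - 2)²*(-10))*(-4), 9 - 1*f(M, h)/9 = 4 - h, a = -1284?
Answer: -15408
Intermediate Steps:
f(M, h) = 45 + 9*h (f(M, h) = 81 - 9*(4 - h) = 81 + (-36 + 9*h) = 45 + 9*h)
K = 0 (K = 4*(((2 - 2)²*(-10))*(-4)) = 4*((0²*(-10))*(-4)) = 4*((0*(-10))*(-4)) = 4*(0*(-4)) = 4*0 = 0)
J(A, T) = -12 - A (J(A, T) = -5 + (-7 - A) = -12 - A)
c = -12 (c = -12 - (45 + 9*(-5)) = -12 - (45 - 45) = -12 - 1*0 = -12 + 0 = -12)
(K - a)*c = (0 - 1*(-1284))*(-12) = (0 + 1284)*(-12) = 1284*(-12) = -15408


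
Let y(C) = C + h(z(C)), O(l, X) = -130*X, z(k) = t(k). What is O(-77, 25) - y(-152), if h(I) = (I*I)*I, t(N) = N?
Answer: 3508710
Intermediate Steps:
z(k) = k
h(I) = I³ (h(I) = I²*I = I³)
y(C) = C + C³
O(-77, 25) - y(-152) = -130*25 - (-152 + (-152)³) = -3250 - (-152 - 3511808) = -3250 - 1*(-3511960) = -3250 + 3511960 = 3508710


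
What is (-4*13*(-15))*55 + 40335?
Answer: 83235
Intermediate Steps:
(-4*13*(-15))*55 + 40335 = -52*(-15)*55 + 40335 = 780*55 + 40335 = 42900 + 40335 = 83235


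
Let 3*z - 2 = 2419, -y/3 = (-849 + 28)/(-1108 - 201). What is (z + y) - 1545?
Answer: -968505/1309 ≈ -739.88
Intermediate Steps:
y = -2463/1309 (y = -3*(-849 + 28)/(-1108 - 201) = -(-2463)/(-1309) = -(-2463)*(-1)/1309 = -3*821/1309 = -2463/1309 ≈ -1.8816)
z = 807 (z = ⅔ + (⅓)*2419 = ⅔ + 2419/3 = 807)
(z + y) - 1545 = (807 - 2463/1309) - 1545 = 1053900/1309 - 1545 = -968505/1309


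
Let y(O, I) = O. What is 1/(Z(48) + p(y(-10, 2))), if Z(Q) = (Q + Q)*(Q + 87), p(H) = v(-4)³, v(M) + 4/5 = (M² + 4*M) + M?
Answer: 125/1606176 ≈ 7.7825e-5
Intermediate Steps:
v(M) = -⅘ + M² + 5*M (v(M) = -⅘ + ((M² + 4*M) + M) = -⅘ + (M² + 5*M) = -⅘ + M² + 5*M)
p(H) = -13824/125 (p(H) = (-⅘ + (-4)² + 5*(-4))³ = (-⅘ + 16 - 20)³ = (-24/5)³ = -13824/125)
Z(Q) = 2*Q*(87 + Q) (Z(Q) = (2*Q)*(87 + Q) = 2*Q*(87 + Q))
1/(Z(48) + p(y(-10, 2))) = 1/(2*48*(87 + 48) - 13824/125) = 1/(2*48*135 - 13824/125) = 1/(12960 - 13824/125) = 1/(1606176/125) = 125/1606176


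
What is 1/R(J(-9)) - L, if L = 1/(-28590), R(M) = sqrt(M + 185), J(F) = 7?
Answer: 1/28590 + sqrt(3)/24 ≈ 0.072204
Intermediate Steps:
R(M) = sqrt(185 + M)
L = -1/28590 ≈ -3.4977e-5
1/R(J(-9)) - L = 1/(sqrt(185 + 7)) - 1*(-1/28590) = 1/(sqrt(192)) + 1/28590 = 1/(8*sqrt(3)) + 1/28590 = sqrt(3)/24 + 1/28590 = 1/28590 + sqrt(3)/24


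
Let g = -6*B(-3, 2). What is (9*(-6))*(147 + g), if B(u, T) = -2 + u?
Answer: -9558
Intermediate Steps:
g = 30 (g = -6*(-2 - 3) = -6*(-5) = 30)
(9*(-6))*(147 + g) = (9*(-6))*(147 + 30) = -54*177 = -9558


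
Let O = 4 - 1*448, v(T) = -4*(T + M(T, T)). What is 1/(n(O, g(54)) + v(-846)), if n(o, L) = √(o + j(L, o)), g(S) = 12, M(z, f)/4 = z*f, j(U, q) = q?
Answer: -477003/5460764688253 - I*√222/65529176259036 ≈ -8.7351e-8 - 2.2737e-13*I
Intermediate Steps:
M(z, f) = 4*f*z (M(z, f) = 4*(z*f) = 4*(f*z) = 4*f*z)
v(T) = -16*T² - 4*T (v(T) = -4*(T + 4*T*T) = -4*(T + 4*T²) = -16*T² - 4*T)
O = -444 (O = 4 - 448 = -444)
n(o, L) = √2*√o (n(o, L) = √(o + o) = √(2*o) = √2*√o)
1/(n(O, g(54)) + v(-846)) = 1/(√2*√(-444) + 4*(-846)*(-1 - 4*(-846))) = 1/(√2*(2*I*√111) + 4*(-846)*(-1 + 3384)) = 1/(2*I*√222 + 4*(-846)*3383) = 1/(2*I*√222 - 11448072) = 1/(-11448072 + 2*I*√222)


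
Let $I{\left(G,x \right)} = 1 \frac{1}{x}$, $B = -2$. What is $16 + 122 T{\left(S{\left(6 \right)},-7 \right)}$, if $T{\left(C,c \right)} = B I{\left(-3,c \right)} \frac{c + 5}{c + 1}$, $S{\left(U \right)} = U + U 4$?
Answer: $\frac{580}{21} \approx 27.619$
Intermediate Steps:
$S{\left(U \right)} = 5 U$ ($S{\left(U \right)} = U + 4 U = 5 U$)
$I{\left(G,x \right)} = \frac{1}{x}$
$T{\left(C,c \right)} = - \frac{2 \left(5 + c\right)}{c \left(1 + c\right)}$ ($T{\left(C,c \right)} = - \frac{2}{c} \frac{c + 5}{c + 1} = - \frac{2}{c} \frac{5 + c}{1 + c} = - \frac{2 \left(5 + c\right)}{c \left(1 + c\right)}$)
$16 + 122 T{\left(S{\left(6 \right)},-7 \right)} = 16 + 122 \frac{2 \left(-5 - -7\right)}{\left(-7\right) \left(1 - 7\right)} = 16 + 122 \cdot 2 \left(- \frac{1}{7}\right) \frac{1}{-6} \left(-5 + 7\right) = 16 + 122 \cdot 2 \left(- \frac{1}{7}\right) \left(- \frac{1}{6}\right) 2 = 16 + 122 \cdot \frac{2}{21} = 16 + \frac{244}{21} = \frac{580}{21}$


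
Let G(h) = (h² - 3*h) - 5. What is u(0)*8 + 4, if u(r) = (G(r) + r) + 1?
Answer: -28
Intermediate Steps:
G(h) = -5 + h² - 3*h
u(r) = -4 + r² - 2*r (u(r) = ((-5 + r² - 3*r) + r) + 1 = (-5 + r² - 2*r) + 1 = -4 + r² - 2*r)
u(0)*8 + 4 = (-4 + 0² - 2*0)*8 + 4 = (-4 + 0 + 0)*8 + 4 = -4*8 + 4 = -32 + 4 = -28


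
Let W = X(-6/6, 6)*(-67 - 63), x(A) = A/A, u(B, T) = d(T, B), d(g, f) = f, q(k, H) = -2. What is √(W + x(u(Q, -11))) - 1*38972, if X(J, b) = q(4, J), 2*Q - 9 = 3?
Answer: -38972 + 3*√29 ≈ -38956.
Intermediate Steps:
Q = 6 (Q = 9/2 + (½)*3 = 9/2 + 3/2 = 6)
X(J, b) = -2
u(B, T) = B
x(A) = 1
W = 260 (W = -2*(-67 - 63) = -2*(-130) = 260)
√(W + x(u(Q, -11))) - 1*38972 = √(260 + 1) - 1*38972 = √261 - 38972 = 3*√29 - 38972 = -38972 + 3*√29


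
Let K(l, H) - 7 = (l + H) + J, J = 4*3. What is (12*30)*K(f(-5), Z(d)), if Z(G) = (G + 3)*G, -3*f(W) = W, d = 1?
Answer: 8880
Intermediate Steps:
f(W) = -W/3
Z(G) = G*(3 + G) (Z(G) = (3 + G)*G = G*(3 + G))
J = 12
K(l, H) = 19 + H + l (K(l, H) = 7 + ((l + H) + 12) = 7 + ((H + l) + 12) = 7 + (12 + H + l) = 19 + H + l)
(12*30)*K(f(-5), Z(d)) = (12*30)*(19 + 1*(3 + 1) - ⅓*(-5)) = 360*(19 + 1*4 + 5/3) = 360*(19 + 4 + 5/3) = 360*(74/3) = 8880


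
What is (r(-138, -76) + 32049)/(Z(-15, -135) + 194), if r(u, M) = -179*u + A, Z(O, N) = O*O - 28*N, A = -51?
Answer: 56700/4199 ≈ 13.503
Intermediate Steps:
Z(O, N) = O² - 28*N
r(u, M) = -51 - 179*u (r(u, M) = -179*u - 51 = -51 - 179*u)
(r(-138, -76) + 32049)/(Z(-15, -135) + 194) = ((-51 - 179*(-138)) + 32049)/(((-15)² - 28*(-135)) + 194) = ((-51 + 24702) + 32049)/((225 + 3780) + 194) = (24651 + 32049)/(4005 + 194) = 56700/4199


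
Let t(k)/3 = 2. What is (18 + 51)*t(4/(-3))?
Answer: 414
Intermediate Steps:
t(k) = 6 (t(k) = 3*2 = 6)
(18 + 51)*t(4/(-3)) = (18 + 51)*6 = 69*6 = 414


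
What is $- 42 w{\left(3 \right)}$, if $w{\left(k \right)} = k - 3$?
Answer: $0$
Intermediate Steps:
$w{\left(k \right)} = -3 + k$ ($w{\left(k \right)} = k - 3 = -3 + k$)
$- 42 w{\left(3 \right)} = - 42 \left(-3 + 3\right) = \left(-42\right) 0 = 0$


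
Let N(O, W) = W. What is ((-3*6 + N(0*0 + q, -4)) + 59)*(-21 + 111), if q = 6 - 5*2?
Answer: 3330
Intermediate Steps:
q = -4 (q = 6 - 10 = -4)
((-3*6 + N(0*0 + q, -4)) + 59)*(-21 + 111) = ((-3*6 - 4) + 59)*(-21 + 111) = ((-18 - 4) + 59)*90 = (-22 + 59)*90 = 37*90 = 3330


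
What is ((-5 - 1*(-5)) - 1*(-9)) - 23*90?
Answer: -2061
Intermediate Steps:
((-5 - 1*(-5)) - 1*(-9)) - 23*90 = ((-5 + 5) + 9) - 2070 = (0 + 9) - 2070 = 9 - 2070 = -2061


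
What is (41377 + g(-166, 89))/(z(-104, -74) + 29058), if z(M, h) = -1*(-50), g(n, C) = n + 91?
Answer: 20651/14554 ≈ 1.4189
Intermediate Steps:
g(n, C) = 91 + n
z(M, h) = 50
(41377 + g(-166, 89))/(z(-104, -74) + 29058) = (41377 + (91 - 166))/(50 + 29058) = (41377 - 75)/29108 = 41302*(1/29108) = 20651/14554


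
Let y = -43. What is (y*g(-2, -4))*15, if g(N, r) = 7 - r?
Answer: -7095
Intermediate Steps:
(y*g(-2, -4))*15 = -43*(7 - 1*(-4))*15 = -43*(7 + 4)*15 = -43*11*15 = -473*15 = -7095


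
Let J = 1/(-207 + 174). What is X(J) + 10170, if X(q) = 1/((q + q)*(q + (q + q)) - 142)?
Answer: 524202117/51544 ≈ 10170.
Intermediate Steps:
J = -1/33 (J = 1/(-33) = -1/33 ≈ -0.030303)
X(q) = 1/(-142 + 6*q²) (X(q) = 1/((2*q)*(q + 2*q) - 142) = 1/((2*q)*(3*q) - 142) = 1/(6*q² - 142) = 1/(-142 + 6*q²))
X(J) + 10170 = 1/(2*(-71 + 3*(-1/33)²)) + 10170 = 1/(2*(-71 + 3*(1/1089))) + 10170 = 1/(2*(-71 + 1/363)) + 10170 = 1/(2*(-25772/363)) + 10170 = (½)*(-363/25772) + 10170 = -363/51544 + 10170 = 524202117/51544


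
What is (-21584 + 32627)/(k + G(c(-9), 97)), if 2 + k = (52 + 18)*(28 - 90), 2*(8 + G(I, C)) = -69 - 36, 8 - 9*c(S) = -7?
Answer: -7362/2935 ≈ -2.5083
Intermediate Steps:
c(S) = 5/3 (c(S) = 8/9 - ⅑*(-7) = 8/9 + 7/9 = 5/3)
G(I, C) = -121/2 (G(I, C) = -8 + (-69 - 36)/2 = -8 + (½)*(-105) = -8 - 105/2 = -121/2)
k = -4342 (k = -2 + (52 + 18)*(28 - 90) = -2 + 70*(-62) = -2 - 4340 = -4342)
(-21584 + 32627)/(k + G(c(-9), 97)) = (-21584 + 32627)/(-4342 - 121/2) = 11043/(-8805/2) = 11043*(-2/8805) = -7362/2935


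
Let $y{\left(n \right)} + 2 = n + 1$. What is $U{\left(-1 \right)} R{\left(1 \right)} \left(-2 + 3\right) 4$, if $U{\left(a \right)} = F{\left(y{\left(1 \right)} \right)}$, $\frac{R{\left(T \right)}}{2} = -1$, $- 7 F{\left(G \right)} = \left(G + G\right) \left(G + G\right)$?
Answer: $0$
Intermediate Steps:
$y{\left(n \right)} = -1 + n$ ($y{\left(n \right)} = -2 + \left(n + 1\right) = -2 + \left(1 + n\right) = -1 + n$)
$F{\left(G \right)} = - \frac{4 G^{2}}{7}$ ($F{\left(G \right)} = - \frac{\left(G + G\right) \left(G + G\right)}{7} = - \frac{2 G 2 G}{7} = - \frac{4 G^{2}}{7}$)
$R{\left(T \right)} = -2$ ($R{\left(T \right)} = 2 \left(-1\right) = -2$)
$U{\left(a \right)} = 0$ ($U{\left(a \right)} = - \frac{4 \left(-1 + 1\right)^{2}}{7} = - \frac{4 \cdot 0^{2}}{7} = \left(- \frac{4}{7}\right) 0 = 0$)
$U{\left(-1 \right)} R{\left(1 \right)} \left(-2 + 3\right) 4 = 0 \left(-2\right) \left(-2 + 3\right) 4 = 0 \cdot 1 \cdot 4 = 0 \cdot 4 = 0$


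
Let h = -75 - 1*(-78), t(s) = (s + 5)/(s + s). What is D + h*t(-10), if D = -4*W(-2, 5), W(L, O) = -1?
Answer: 19/4 ≈ 4.7500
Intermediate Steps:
D = 4 (D = -4*(-1) = 4)
t(s) = (5 + s)/(2*s) (t(s) = (5 + s)/((2*s)) = (5 + s)*(1/(2*s)) = (5 + s)/(2*s))
h = 3 (h = -75 + 78 = 3)
D + h*t(-10) = 4 + 3*((½)*(5 - 10)/(-10)) = 4 + 3*((½)*(-⅒)*(-5)) = 4 + 3*(¼) = 4 + ¾ = 19/4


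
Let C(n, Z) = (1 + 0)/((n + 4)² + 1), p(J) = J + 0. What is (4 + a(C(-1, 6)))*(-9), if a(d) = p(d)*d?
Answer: -3609/100 ≈ -36.090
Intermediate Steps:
p(J) = J
C(n, Z) = 1/(1 + (4 + n)²) (C(n, Z) = 1/((4 + n)² + 1) = 1/(1 + (4 + n)²))
a(d) = d² (a(d) = d*d = d²)
(4 + a(C(-1, 6)))*(-9) = (4 + (1/(1 + (4 - 1)²))²)*(-9) = (4 + (1/(1 + 3²))²)*(-9) = (4 + (1/(1 + 9))²)*(-9) = (4 + (1/10)²)*(-9) = (4 + (⅒)²)*(-9) = (4 + 1/100)*(-9) = (401/100)*(-9) = -3609/100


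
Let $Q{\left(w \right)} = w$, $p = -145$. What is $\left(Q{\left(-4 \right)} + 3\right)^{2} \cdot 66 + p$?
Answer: $-79$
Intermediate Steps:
$\left(Q{\left(-4 \right)} + 3\right)^{2} \cdot 66 + p = \left(-4 + 3\right)^{2} \cdot 66 - 145 = \left(-1\right)^{2} \cdot 66 - 145 = 1 \cdot 66 - 145 = 66 - 145 = -79$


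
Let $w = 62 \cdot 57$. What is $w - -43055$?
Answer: $46589$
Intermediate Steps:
$w = 3534$
$w - -43055 = 3534 - -43055 = 3534 + 43055 = 46589$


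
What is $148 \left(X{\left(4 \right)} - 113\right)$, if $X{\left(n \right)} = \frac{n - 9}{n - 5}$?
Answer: $-15984$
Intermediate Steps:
$X{\left(n \right)} = \frac{-9 + n}{-5 + n}$
$148 \left(X{\left(4 \right)} - 113\right) = 148 \left(\frac{-9 + 4}{-5 + 4} - 113\right) = 148 \left(\frac{1}{-1} \left(-5\right) - 113\right) = 148 \left(\left(-1\right) \left(-5\right) - 113\right) = 148 \left(5 - 113\right) = 148 \left(-108\right) = -15984$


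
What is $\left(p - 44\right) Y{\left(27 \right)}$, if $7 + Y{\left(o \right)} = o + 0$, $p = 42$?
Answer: $-40$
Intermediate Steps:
$Y{\left(o \right)} = -7 + o$ ($Y{\left(o \right)} = -7 + \left(o + 0\right) = -7 + o$)
$\left(p - 44\right) Y{\left(27 \right)} = \left(42 - 44\right) \left(-7 + 27\right) = \left(42 - 44\right) 20 = \left(-2\right) 20 = -40$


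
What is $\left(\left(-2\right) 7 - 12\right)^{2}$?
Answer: $676$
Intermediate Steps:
$\left(\left(-2\right) 7 - 12\right)^{2} = \left(-14 - 12\right)^{2} = \left(-26\right)^{2} = 676$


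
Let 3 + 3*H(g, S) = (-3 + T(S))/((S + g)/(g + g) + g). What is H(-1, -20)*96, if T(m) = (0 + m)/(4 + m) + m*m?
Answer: 23664/19 ≈ 1245.5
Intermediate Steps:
T(m) = m² + m/(4 + m) (T(m) = m/(4 + m) + m² = m² + m/(4 + m))
H(g, S) = -1 + (-3 + S*(1 + S² + 4*S)/(4 + S))/(3*(g + (S + g)/(2*g))) (H(g, S) = -1 + ((-3 + S*(1 + S² + 4*S)/(4 + S))/((S + g)/(g + g) + g))/3 = -1 + ((-3 + S*(1 + S² + 4*S)/(4 + S))/((S + g)/((2*g)) + g))/3 = -1 + ((-3 + S*(1 + S² + 4*S)/(4 + S))/((S + g)*(1/(2*g)) + g))/3 = -1 + ((-3 + S*(1 + S² + 4*S)/(4 + S))/((S + g)/(2*g) + g))/3 = -1 + ((-3 + S*(1 + S² + 4*S)/(4 + S))/(g + (S + g)/(2*g)))/3 = -1 + (-3 + S*(1 + S² + 4*S)/(4 + S))/(3*(g + (S + g)/(2*g))))
H(-1, -20)*96 = ((-(4 - 20)*(-20 + 2*(-1)² + 3*(-1)) + (⅔)*(-20)*(-1)*(1 + (-20)² + 4*(-20)))/((4 - 20)*(-20 - 1 + 2*(-1)²)))*96 = ((-1*(-16)*(-20 + 2*1 - 3) + (⅔)*(-20)*(-1)*(1 + 400 - 80))/((-16)*(-20 - 1 + 2*1)))*96 = -(-1*(-16)*(-20 + 2 - 3) + (⅔)*(-20)*(-1)*321)/(16*(-20 - 1 + 2))*96 = -1/16*(-1*(-16)*(-21) + 4280)/(-19)*96 = -1/16*(-1/19)*(-336 + 4280)*96 = -1/16*(-1/19)*3944*96 = (493/38)*96 = 23664/19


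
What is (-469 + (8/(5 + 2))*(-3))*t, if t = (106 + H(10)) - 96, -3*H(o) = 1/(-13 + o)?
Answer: -42991/9 ≈ -4776.8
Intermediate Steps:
H(o) = -1/(3*(-13 + o))
t = 91/9 (t = (106 - 1/(-39 + 3*10)) - 96 = (106 - 1/(-39 + 30)) - 96 = (106 - 1/(-9)) - 96 = (106 - 1*(-⅑)) - 96 = (106 + ⅑) - 96 = 955/9 - 96 = 91/9 ≈ 10.111)
(-469 + (8/(5 + 2))*(-3))*t = (-469 + (8/(5 + 2))*(-3))*(91/9) = (-469 + (8/7)*(-3))*(91/9) = (-469 - 24/7)*(91/9) = -3307/7*91/9 = -42991/9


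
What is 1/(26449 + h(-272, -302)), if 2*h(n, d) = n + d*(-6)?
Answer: 1/27219 ≈ 3.6739e-5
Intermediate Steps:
h(n, d) = n/2 - 3*d (h(n, d) = (n + d*(-6))/2 = (n - 6*d)/2 = n/2 - 3*d)
1/(26449 + h(-272, -302)) = 1/(26449 + ((½)*(-272) - 3*(-302))) = 1/(26449 + (-136 + 906)) = 1/(26449 + 770) = 1/27219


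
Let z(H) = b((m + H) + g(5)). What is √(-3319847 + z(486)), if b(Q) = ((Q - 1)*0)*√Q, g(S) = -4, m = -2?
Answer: I*√3319847 ≈ 1822.0*I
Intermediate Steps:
b(Q) = 0 (b(Q) = ((-1 + Q)*0)*√Q = 0*√Q = 0)
z(H) = 0
√(-3319847 + z(486)) = √(-3319847 + 0) = √(-3319847) = I*√3319847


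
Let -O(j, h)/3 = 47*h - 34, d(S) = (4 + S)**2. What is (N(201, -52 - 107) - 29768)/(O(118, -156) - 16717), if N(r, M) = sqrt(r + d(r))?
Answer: -29768/5381 + sqrt(42226)/5381 ≈ -5.4939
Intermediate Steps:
N(r, M) = sqrt(r + (4 + r)**2)
O(j, h) = 102 - 141*h (O(j, h) = -3*(47*h - 34) = -3*(-34 + 47*h) = 102 - 141*h)
(N(201, -52 - 107) - 29768)/(O(118, -156) - 16717) = (sqrt(201 + (4 + 201)**2) - 29768)/((102 - 141*(-156)) - 16717) = (sqrt(201 + 205**2) - 29768)/((102 + 21996) - 16717) = (sqrt(201 + 42025) - 29768)/(22098 - 16717) = (sqrt(42226) - 29768)/5381 = (-29768 + sqrt(42226))*(1/5381) = -29768/5381 + sqrt(42226)/5381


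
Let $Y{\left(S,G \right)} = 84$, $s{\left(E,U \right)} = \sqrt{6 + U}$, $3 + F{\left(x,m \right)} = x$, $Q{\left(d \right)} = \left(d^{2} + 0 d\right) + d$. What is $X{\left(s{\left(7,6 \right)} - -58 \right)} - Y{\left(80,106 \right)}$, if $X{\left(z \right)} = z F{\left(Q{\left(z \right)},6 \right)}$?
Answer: $200318 + 20434 \sqrt{3} \approx 2.3571 \cdot 10^{5}$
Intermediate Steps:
$Q{\left(d \right)} = d + d^{2}$ ($Q{\left(d \right)} = \left(d^{2} + 0\right) + d = d^{2} + d = d + d^{2}$)
$F{\left(x,m \right)} = -3 + x$
$X{\left(z \right)} = z \left(-3 + z \left(1 + z\right)\right)$
$X{\left(s{\left(7,6 \right)} - -58 \right)} - Y{\left(80,106 \right)} = \left(\sqrt{6 + 6} - -58\right) \left(-3 + \left(\sqrt{6 + 6} - -58\right) \left(1 + \left(\sqrt{6 + 6} - -58\right)\right)\right) - 84 = \left(\sqrt{12} + 58\right) \left(-3 + \left(\sqrt{12} + 58\right) \left(1 + \left(\sqrt{12} + 58\right)\right)\right) - 84 = \left(2 \sqrt{3} + 58\right) \left(-3 + \left(2 \sqrt{3} + 58\right) \left(1 + \left(2 \sqrt{3} + 58\right)\right)\right) - 84 = \left(58 + 2 \sqrt{3}\right) \left(-3 + \left(58 + 2 \sqrt{3}\right) \left(1 + \left(58 + 2 \sqrt{3}\right)\right)\right) - 84 = \left(58 + 2 \sqrt{3}\right) \left(-3 + \left(58 + 2 \sqrt{3}\right) \left(59 + 2 \sqrt{3}\right)\right) - 84 = \left(-3 + \left(58 + 2 \sqrt{3}\right) \left(59 + 2 \sqrt{3}\right)\right) \left(58 + 2 \sqrt{3}\right) - 84 = -84 + \left(-3 + \left(58 + 2 \sqrt{3}\right) \left(59 + 2 \sqrt{3}\right)\right) \left(58 + 2 \sqrt{3}\right)$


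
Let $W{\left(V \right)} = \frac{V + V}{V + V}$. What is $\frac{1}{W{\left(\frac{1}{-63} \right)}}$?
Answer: $1$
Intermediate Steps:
$W{\left(V \right)} = 1$ ($W{\left(V \right)} = \frac{2 V}{2 V} = 2 V \frac{1}{2 V} = 1$)
$\frac{1}{W{\left(\frac{1}{-63} \right)}} = 1^{-1} = 1$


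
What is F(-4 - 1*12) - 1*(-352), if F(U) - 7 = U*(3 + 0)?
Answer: 311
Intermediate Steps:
F(U) = 7 + 3*U (F(U) = 7 + U*(3 + 0) = 7 + U*3 = 7 + 3*U)
F(-4 - 1*12) - 1*(-352) = (7 + 3*(-4 - 1*12)) - 1*(-352) = (7 + 3*(-4 - 12)) + 352 = (7 + 3*(-16)) + 352 = (7 - 48) + 352 = -41 + 352 = 311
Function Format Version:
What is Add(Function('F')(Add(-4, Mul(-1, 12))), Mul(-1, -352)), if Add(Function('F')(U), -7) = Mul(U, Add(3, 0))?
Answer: 311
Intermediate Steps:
Function('F')(U) = Add(7, Mul(3, U)) (Function('F')(U) = Add(7, Mul(U, Add(3, 0))) = Add(7, Mul(U, 3)) = Add(7, Mul(3, U)))
Add(Function('F')(Add(-4, Mul(-1, 12))), Mul(-1, -352)) = Add(Add(7, Mul(3, Add(-4, Mul(-1, 12)))), Mul(-1, -352)) = Add(Add(7, Mul(3, Add(-4, -12))), 352) = Add(Add(7, Mul(3, -16)), 352) = Add(Add(7, -48), 352) = Add(-41, 352) = 311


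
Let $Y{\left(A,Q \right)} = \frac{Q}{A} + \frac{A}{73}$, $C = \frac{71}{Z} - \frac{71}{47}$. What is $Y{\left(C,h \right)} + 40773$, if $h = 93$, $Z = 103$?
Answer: $\frac{57130639797779}{1405090568} \approx 40660.0$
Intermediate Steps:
$C = - \frac{3976}{4841}$ ($C = \frac{71}{103} - \frac{71}{47} = - \frac{3976}{4841} \approx -0.82132$)
$Y{\left(A,Q \right)} = \frac{A}{73} + \frac{Q}{A}$ ($Y{\left(A,Q \right)} = \frac{Q}{A} + A \frac{1}{73} = \frac{Q}{A} + \frac{A}{73} = \frac{A}{73} + \frac{Q}{A}$)
$Y{\left(C,h \right)} + 40773 = \left(\frac{1}{73} \left(- \frac{3976}{4841}\right) + \frac{93}{- \frac{3976}{4841}}\right) + 40773 = \left(- \frac{3976}{353393} + 93 \left(- \frac{4841}{3976}\right)\right) + 40773 = \left(- \frac{3976}{353393} - \frac{450213}{3976}\right) + 40773 = - \frac{159117931285}{1405090568} + 40773 = \frac{57130639797779}{1405090568}$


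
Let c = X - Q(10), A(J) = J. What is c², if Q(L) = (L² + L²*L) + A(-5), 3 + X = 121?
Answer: 954529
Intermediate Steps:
X = 118 (X = -3 + 121 = 118)
Q(L) = -5 + L² + L³ (Q(L) = (L² + L²*L) - 5 = (L² + L³) - 5 = -5 + L² + L³)
c = -977 (c = 118 - (-5 + 10² + 10³) = 118 - (-5 + 100 + 1000) = 118 - 1*1095 = 118 - 1095 = -977)
c² = (-977)² = 954529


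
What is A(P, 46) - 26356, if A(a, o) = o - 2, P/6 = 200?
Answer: -26312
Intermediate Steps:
P = 1200 (P = 6*200 = 1200)
A(a, o) = -2 + o
A(P, 46) - 26356 = (-2 + 46) - 26356 = 44 - 26356 = -26312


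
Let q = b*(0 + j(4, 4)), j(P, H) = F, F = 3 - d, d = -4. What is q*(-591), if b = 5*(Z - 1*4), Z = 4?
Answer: 0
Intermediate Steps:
b = 0 (b = 5*(4 - 1*4) = 5*(4 - 4) = 5*0 = 0)
F = 7 (F = 3 - 1*(-4) = 3 + 4 = 7)
j(P, H) = 7
q = 0 (q = 0*(0 + 7) = 0*7 = 0)
q*(-591) = 0*(-591) = 0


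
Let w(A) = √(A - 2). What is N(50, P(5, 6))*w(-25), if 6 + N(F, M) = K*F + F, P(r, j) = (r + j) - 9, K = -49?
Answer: -7218*I*√3 ≈ -12502.0*I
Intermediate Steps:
P(r, j) = -9 + j + r (P(r, j) = (j + r) - 9 = -9 + j + r)
w(A) = √(-2 + A)
N(F, M) = -6 - 48*F (N(F, M) = -6 + (-49*F + F) = -6 - 48*F)
N(50, P(5, 6))*w(-25) = (-6 - 48*50)*√(-2 - 25) = (-6 - 2400)*√(-27) = -7218*I*√3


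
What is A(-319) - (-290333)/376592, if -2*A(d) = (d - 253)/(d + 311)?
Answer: -13172831/376592 ≈ -34.979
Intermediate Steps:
A(d) = -(-253 + d)/(2*(311 + d)) (A(d) = -(d - 253)/(2*(d + 311)) = -(-253 + d)/(2*(311 + d)))
A(-319) - (-290333)/376592 = (253 - 1*(-319))/(2*(311 - 319)) - (-290333)/376592 = (½)*(253 + 319)/(-8) - (-290333)/376592 = (½)*(-⅛)*572 - 1*(-290333/376592) = -143/4 + 290333/376592 = -13172831/376592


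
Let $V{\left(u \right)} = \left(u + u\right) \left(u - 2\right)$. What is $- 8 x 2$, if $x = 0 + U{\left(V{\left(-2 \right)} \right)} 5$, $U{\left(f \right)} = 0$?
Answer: $0$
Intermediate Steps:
$V{\left(u \right)} = 2 u \left(-2 + u\right)$
$x = 0$ ($x = 0 + 0 \cdot 5 = 0 + 0 = 0$)
$- 8 x 2 = \left(-8\right) 0 \cdot 2 = 0 \cdot 2 = 0$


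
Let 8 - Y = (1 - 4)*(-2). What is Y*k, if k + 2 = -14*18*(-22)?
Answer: 11084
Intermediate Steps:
Y = 2 (Y = 8 - (1 - 4)*(-2) = 8 - (-3)*(-2) = 8 - 1*6 = 8 - 6 = 2)
k = 5542 (k = -2 - 14*18*(-22) = -2 - 252*(-22) = -2 + 5544 = 5542)
Y*k = 2*5542 = 11084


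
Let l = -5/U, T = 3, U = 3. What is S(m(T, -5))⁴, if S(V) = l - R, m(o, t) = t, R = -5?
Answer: 10000/81 ≈ 123.46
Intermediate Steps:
l = -5/3 ≈ -1.6667
S(V) = 10/3 (S(V) = -5/3 - 1*(-5) = -5/3 + 5 = 10/3)
S(m(T, -5))⁴ = (10/3)⁴ = 10000/81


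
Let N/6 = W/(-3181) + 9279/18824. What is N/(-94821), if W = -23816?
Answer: -477828883/946300052204 ≈ -0.00050494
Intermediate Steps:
N = 1433486649/29939572 (N = 6*(-23816/(-3181) + 9279/18824) = 6*(-23816*(-1/3181) + 9279*(1/18824)) = 6*(23816/3181 + 9279/18824) = 6*(477828883/59879144) = 1433486649/29939572 ≈ 47.879)
N/(-94821) = (1433486649/29939572)/(-94821) = (1433486649/29939572)*(-1/94821) = -477828883/946300052204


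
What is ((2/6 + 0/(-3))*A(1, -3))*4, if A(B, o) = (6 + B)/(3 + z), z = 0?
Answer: 28/9 ≈ 3.1111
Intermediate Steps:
A(B, o) = 2 + B/3 (A(B, o) = (6 + B)/(3 + 0) = (6 + B)/3 = (6 + B)*(⅓) = 2 + B/3)
((2/6 + 0/(-3))*A(1, -3))*4 = ((2/6 + 0/(-3))*(2 + (⅓)*1))*4 = ((2*(⅙) + 0*(-⅓))*(2 + ⅓))*4 = ((⅓ + 0)*(7/3))*4 = ((⅓)*(7/3))*4 = (7/9)*4 = 28/9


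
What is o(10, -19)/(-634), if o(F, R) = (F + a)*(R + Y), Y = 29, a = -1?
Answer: -45/317 ≈ -0.14196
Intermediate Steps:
o(F, R) = (-1 + F)*(29 + R) (o(F, R) = (F - 1)*(R + 29) = (-1 + F)*(29 + R))
o(10, -19)/(-634) = (-29 - 1*(-19) + 29*10 + 10*(-19))/(-634) = (-29 + 19 + 290 - 190)*(-1/634) = 90*(-1/634) = -45/317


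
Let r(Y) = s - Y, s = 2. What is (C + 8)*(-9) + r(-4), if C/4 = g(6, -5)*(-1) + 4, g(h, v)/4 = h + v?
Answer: -66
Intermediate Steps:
g(h, v) = 4*h + 4*v (g(h, v) = 4*(h + v) = 4*h + 4*v)
C = 0 (C = 4*((4*6 + 4*(-5))*(-1) + 4) = 4*((24 - 20)*(-1) + 4) = 4*(4*(-1) + 4) = 4*(-4 + 4) = 4*0 = 0)
r(Y) = 2 - Y
(C + 8)*(-9) + r(-4) = (0 + 8)*(-9) + (2 - 1*(-4)) = 8*(-9) + (2 + 4) = -72 + 6 = -66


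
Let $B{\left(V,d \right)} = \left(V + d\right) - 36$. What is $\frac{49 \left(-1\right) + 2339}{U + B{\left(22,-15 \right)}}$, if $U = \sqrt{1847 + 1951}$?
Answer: $\frac{66410}{2957} + \frac{6870 \sqrt{422}}{2957} \approx 70.185$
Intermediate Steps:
$U = 3 \sqrt{422}$ ($U = \sqrt{3798} = 3 \sqrt{422} \approx 61.628$)
$B{\left(V,d \right)} = -36 + V + d$
$\frac{49 \left(-1\right) + 2339}{U + B{\left(22,-15 \right)}} = \frac{49 \left(-1\right) + 2339}{3 \sqrt{422} - 29} = \frac{-49 + 2339}{3 \sqrt{422} - 29} = \frac{2290}{-29 + 3 \sqrt{422}}$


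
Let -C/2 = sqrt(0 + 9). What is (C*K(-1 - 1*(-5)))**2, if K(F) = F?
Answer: 576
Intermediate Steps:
C = -6 (C = -2*sqrt(0 + 9) = -2*sqrt(9) = -2*3 = -6)
(C*K(-1 - 1*(-5)))**2 = (-6*(-1 - 1*(-5)))**2 = (-6*(-1 + 5))**2 = (-6*4)**2 = (-24)**2 = 576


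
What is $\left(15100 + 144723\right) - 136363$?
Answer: $23460$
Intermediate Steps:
$\left(15100 + 144723\right) - 136363 = 159823 - 136363 = 23460$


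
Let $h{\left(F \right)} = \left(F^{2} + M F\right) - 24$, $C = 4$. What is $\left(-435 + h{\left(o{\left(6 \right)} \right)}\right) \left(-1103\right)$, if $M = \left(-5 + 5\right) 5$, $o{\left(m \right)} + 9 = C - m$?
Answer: $372814$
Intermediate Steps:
$o{\left(m \right)} = -5 - m$ ($o{\left(m \right)} = -9 - \left(-4 + m\right) = -5 - m$)
$M = 0$ ($M = 0 \cdot 5 = 0$)
$h{\left(F \right)} = -24 + F^{2}$ ($h{\left(F \right)} = \left(F^{2} + 0 F\right) - 24 = \left(F^{2} + 0\right) - 24 = F^{2} - 24 = -24 + F^{2}$)
$\left(-435 + h{\left(o{\left(6 \right)} \right)}\right) \left(-1103\right) = \left(-435 - \left(24 - \left(-5 - 6\right)^{2}\right)\right) \left(-1103\right) = \left(-435 - \left(24 - \left(-11\right)^{2}\right)\right) \left(-1103\right) = \left(-435 + \left(-24 + 121\right)\right) \left(-1103\right) = \left(-435 + 97\right) \left(-1103\right) = \left(-338\right) \left(-1103\right) = 372814$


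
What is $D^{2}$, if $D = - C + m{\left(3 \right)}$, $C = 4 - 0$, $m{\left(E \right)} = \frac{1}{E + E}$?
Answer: $\frac{529}{36} \approx 14.694$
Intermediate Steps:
$m{\left(E \right)} = \frac{1}{2 E}$
$C = 4$ ($C = 4 + 0 = 4$)
$D = - \frac{23}{6}$ ($D = \left(-1\right) 4 + \frac{1}{2 \cdot 3} = -4 + \frac{1}{2} \cdot \frac{1}{3} = -4 + \frac{1}{6} = - \frac{23}{6} \approx -3.8333$)
$D^{2} = \left(- \frac{23}{6}\right)^{2} = \frac{529}{36}$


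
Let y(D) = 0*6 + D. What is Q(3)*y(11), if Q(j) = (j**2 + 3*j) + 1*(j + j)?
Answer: 264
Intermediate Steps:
y(D) = D (y(D) = 0 + D = D)
Q(j) = j**2 + 5*j (Q(j) = (j**2 + 3*j) + 1*(2*j) = (j**2 + 3*j) + 2*j = j**2 + 5*j)
Q(3)*y(11) = (3*(5 + 3))*11 = (3*8)*11 = 24*11 = 264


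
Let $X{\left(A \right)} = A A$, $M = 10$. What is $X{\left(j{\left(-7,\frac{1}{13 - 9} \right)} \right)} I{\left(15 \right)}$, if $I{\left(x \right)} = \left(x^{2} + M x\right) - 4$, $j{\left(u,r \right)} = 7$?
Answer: $18179$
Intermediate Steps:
$I{\left(x \right)} = -4 + x^{2} + 10 x$ ($I{\left(x \right)} = \left(x^{2} + 10 x\right) - 4 = -4 + x^{2} + 10 x$)
$X{\left(A \right)} = A^{2}$
$X{\left(j{\left(-7,\frac{1}{13 - 9} \right)} \right)} I{\left(15 \right)} = 7^{2} \left(-4 + 15^{2} + 10 \cdot 15\right) = 49 \left(-4 + 225 + 150\right) = 49 \cdot 371 = 18179$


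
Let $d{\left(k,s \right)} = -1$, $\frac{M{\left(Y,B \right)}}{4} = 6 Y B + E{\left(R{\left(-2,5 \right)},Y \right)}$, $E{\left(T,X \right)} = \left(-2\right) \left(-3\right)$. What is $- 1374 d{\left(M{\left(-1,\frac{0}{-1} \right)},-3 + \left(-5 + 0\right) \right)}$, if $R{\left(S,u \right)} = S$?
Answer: $1374$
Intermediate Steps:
$E{\left(T,X \right)} = 6$
$M{\left(Y,B \right)} = 24 + 24 B Y$ ($M{\left(Y,B \right)} = 4 \left(6 Y B + 6\right) = 4 \left(6 B Y + 6\right) = 4 \left(6 + 6 B Y\right) = 24 + 24 B Y$)
$- 1374 d{\left(M{\left(-1,\frac{0}{-1} \right)},-3 + \left(-5 + 0\right) \right)} = \left(-1374\right) \left(-1\right) = 1374$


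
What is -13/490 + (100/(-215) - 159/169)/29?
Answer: -7745989/103264070 ≈ -0.075011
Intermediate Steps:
-13/490 + (100/(-215) - 159/169)/29 = -13*1/490 + (100*(-1/215) - 159*1/169)*(1/29) = -13/490 + (-20/43 - 159/169)*(1/29) = -13/490 - 10217/7267*1/29 = -13/490 - 10217/210743 = -7745989/103264070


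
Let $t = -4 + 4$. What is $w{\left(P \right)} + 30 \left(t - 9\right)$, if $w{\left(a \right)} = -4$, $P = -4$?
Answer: $-274$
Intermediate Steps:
$t = 0$
$w{\left(P \right)} + 30 \left(t - 9\right) = -4 + 30 \left(0 - 9\right) = -4 + 30 \left(-9\right) = -4 - 270 = -274$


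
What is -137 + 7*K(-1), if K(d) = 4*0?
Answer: -137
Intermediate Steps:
K(d) = 0
-137 + 7*K(-1) = -137 + 7*0 = -137 + 0 = -137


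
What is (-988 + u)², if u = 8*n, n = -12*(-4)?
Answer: 364816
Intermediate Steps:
n = 48
u = 384 (u = 8*48 = 384)
(-988 + u)² = (-988 + 384)² = (-604)² = 364816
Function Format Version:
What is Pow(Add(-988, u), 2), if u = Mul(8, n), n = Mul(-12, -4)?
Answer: 364816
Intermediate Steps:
n = 48
u = 384 (u = Mul(8, 48) = 384)
Pow(Add(-988, u), 2) = Pow(Add(-988, 384), 2) = Pow(-604, 2) = 364816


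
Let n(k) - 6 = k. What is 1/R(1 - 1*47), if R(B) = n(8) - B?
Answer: 1/60 ≈ 0.016667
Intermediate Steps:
n(k) = 6 + k
R(B) = 14 - B (R(B) = (6 + 8) - B = 14 - B)
1/R(1 - 1*47) = 1/(14 - (1 - 1*47)) = 1/(14 - (1 - 47)) = 1/(14 - 1*(-46)) = 1/(14 + 46) = 1/60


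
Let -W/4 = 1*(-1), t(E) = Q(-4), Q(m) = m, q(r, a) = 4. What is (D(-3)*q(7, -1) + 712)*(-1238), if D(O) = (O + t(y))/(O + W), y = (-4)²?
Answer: -846792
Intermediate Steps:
y = 16
t(E) = -4
W = 4 (W = -4*(-1) = 4)
D(O) = (-4 + O)/(4 + O) (D(O) = (O - 4)/(O + 4) = (-4 + O)/(4 + O))
(D(-3)*q(7, -1) + 712)*(-1238) = (((-4 - 3)/(4 - 3))*4 + 712)*(-1238) = ((-7/1)*4 + 712)*(-1238) = ((1*(-7))*4 + 712)*(-1238) = (-7*4 + 712)*(-1238) = (-28 + 712)*(-1238) = 684*(-1238) = -846792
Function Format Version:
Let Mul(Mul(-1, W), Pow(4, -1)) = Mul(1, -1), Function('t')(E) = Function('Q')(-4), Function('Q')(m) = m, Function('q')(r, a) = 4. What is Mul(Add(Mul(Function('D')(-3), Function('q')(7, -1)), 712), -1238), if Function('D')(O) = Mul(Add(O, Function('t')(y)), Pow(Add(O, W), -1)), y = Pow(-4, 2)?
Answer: -846792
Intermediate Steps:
y = 16
Function('t')(E) = -4
W = 4 (W = Mul(-4, Mul(1, -1)) = Mul(-4, -1) = 4)
Function('D')(O) = Mul(Pow(Add(4, O), -1), Add(-4, O)) (Function('D')(O) = Mul(Add(O, -4), Pow(Add(O, 4), -1)) = Mul(Add(-4, O), Pow(Add(4, O), -1)) = Mul(Pow(Add(4, O), -1), Add(-4, O)))
Mul(Add(Mul(Function('D')(-3), Function('q')(7, -1)), 712), -1238) = Mul(Add(Mul(Mul(Pow(Add(4, -3), -1), Add(-4, -3)), 4), 712), -1238) = Mul(Add(Mul(Mul(Pow(1, -1), -7), 4), 712), -1238) = Mul(Add(Mul(Mul(1, -7), 4), 712), -1238) = Mul(Add(Mul(-7, 4), 712), -1238) = Mul(Add(-28, 712), -1238) = Mul(684, -1238) = -846792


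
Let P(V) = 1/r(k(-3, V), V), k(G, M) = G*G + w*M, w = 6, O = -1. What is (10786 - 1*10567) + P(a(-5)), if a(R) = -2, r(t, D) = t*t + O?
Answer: 1753/8 ≈ 219.13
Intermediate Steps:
k(G, M) = G² + 6*M (k(G, M) = G*G + 6*M = G² + 6*M)
r(t, D) = -1 + t² (r(t, D) = t*t - 1 = t² - 1 = -1 + t²)
P(V) = 1/(-1 + (9 + 6*V)²) (P(V) = 1/(-1 + ((-3)² + 6*V)²) = 1/(-1 + (9 + 6*V)²))
(10786 - 1*10567) + P(a(-5)) = (10786 - 1*10567) + 1/(-1 + 9*(3 + 2*(-2))²) = (10786 - 10567) + 1/(-1 + 9*(3 - 4)²) = 219 + 1/(-1 + 9*(-1)²) = 219 + 1/(-1 + 9*1) = 219 + 1/(-1 + 9) = 219 + 1/8 = 219 + ⅛ = 1753/8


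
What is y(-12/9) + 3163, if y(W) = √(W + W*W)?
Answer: 9491/3 ≈ 3163.7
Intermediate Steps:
y(W) = √(W + W²)
y(-12/9) + 3163 = √((-12/9)*(1 - 12/9)) + 3163 = √((-12*⅑)*(1 - 12*⅑)) + 3163 = √(-4*(1 - 4/3)/3) + 3163 = √(-4/3*(-⅓)) + 3163 = √(4/9) + 3163 = ⅔ + 3163 = 9491/3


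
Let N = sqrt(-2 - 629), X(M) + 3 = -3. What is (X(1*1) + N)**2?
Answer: (6 - I*sqrt(631))**2 ≈ -595.0 - 301.44*I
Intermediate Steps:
X(M) = -6 (X(M) = -3 - 3 = -6)
N = I*sqrt(631) (N = sqrt(-631) = I*sqrt(631) ≈ 25.12*I)
(X(1*1) + N)**2 = (-6 + I*sqrt(631))**2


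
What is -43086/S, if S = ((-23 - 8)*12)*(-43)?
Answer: -167/62 ≈ -2.6936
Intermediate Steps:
S = 15996 (S = -31*12*(-43) = -372*(-43) = 15996)
-43086/S = -43086/15996 = -43086*1/15996 = -167/62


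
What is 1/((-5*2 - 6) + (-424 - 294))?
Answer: -1/734 ≈ -0.0013624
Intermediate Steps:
1/((-5*2 - 6) + (-424 - 294)) = 1/((-10 - 6) - 718) = 1/(-16 - 718) = 1/(-734) = -1/734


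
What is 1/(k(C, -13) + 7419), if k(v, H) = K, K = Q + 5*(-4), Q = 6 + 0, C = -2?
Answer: 1/7405 ≈ 0.00013504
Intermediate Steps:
Q = 6
K = -14 (K = 6 + 5*(-4) = 6 - 20 = -14)
k(v, H) = -14
1/(k(C, -13) + 7419) = 1/(-14 + 7419) = 1/7405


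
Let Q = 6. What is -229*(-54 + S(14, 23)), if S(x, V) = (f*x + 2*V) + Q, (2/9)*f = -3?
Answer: 43739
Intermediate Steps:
f = -27/2 (f = (9/2)*(-3) = -27/2 ≈ -13.500)
S(x, V) = 6 + 2*V - 27*x/2 (S(x, V) = (-27*x/2 + 2*V) + 6 = (2*V - 27*x/2) + 6 = 6 + 2*V - 27*x/2)
-229*(-54 + S(14, 23)) = -229*(-54 + (6 + 2*23 - 27/2*14)) = -229*(-54 + (6 + 46 - 189)) = -229*(-54 - 137) = -229*(-191) = 43739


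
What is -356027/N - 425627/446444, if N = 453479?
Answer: -351959024321/202452978676 ≈ -1.7385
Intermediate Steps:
-356027/N - 425627/446444 = -356027/453479 - 425627/446444 = -351959024321/202452978676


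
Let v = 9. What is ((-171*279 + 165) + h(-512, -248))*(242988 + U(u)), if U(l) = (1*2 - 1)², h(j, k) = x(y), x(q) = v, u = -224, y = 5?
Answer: -11550482115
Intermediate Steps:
x(q) = 9
h(j, k) = 9
U(l) = 1 (U(l) = (2 - 1)² = 1² = 1)
((-171*279 + 165) + h(-512, -248))*(242988 + U(u)) = ((-171*279 + 165) + 9)*(242988 + 1) = ((-47709 + 165) + 9)*242989 = (-47544 + 9)*242989 = -47535*242989 = -11550482115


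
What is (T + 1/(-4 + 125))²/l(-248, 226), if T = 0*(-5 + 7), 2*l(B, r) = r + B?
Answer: -1/161051 ≈ -6.2092e-6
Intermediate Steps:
l(B, r) = B/2 + r/2 (l(B, r) = (r + B)/2 = (B + r)/2 = B/2 + r/2)
T = 0 (T = 0*2 = 0)
(T + 1/(-4 + 125))²/l(-248, 226) = (0 + 1/(-4 + 125))²/((½)*(-248) + (½)*226) = (0 + 1/121)²/(-124 + 113) = (0 + 1/121)²/(-11) = (1/121)²*(-1/11) = (1/14641)*(-1/11) = -1/161051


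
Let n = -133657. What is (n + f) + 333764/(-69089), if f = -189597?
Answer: -22333629370/69089 ≈ -3.2326e+5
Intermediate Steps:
(n + f) + 333764/(-69089) = (-133657 - 189597) + 333764/(-69089) = -323254 + 333764*(-1/69089) = -323254 - 333764/69089 = -22333629370/69089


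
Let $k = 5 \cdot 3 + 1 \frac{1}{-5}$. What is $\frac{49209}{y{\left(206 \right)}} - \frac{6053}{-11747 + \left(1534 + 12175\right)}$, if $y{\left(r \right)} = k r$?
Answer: $\frac{195234179}{14954364} \approx 13.055$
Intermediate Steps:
$k = \frac{74}{5}$ ($k = 15 + 1 \left(- \frac{1}{5}\right) = 15 - \frac{1}{5} = \frac{74}{5} \approx 14.8$)
$y{\left(r \right)} = \frac{74 r}{5}$
$\frac{49209}{y{\left(206 \right)}} - \frac{6053}{-11747 + \left(1534 + 12175\right)} = \frac{49209}{\frac{74}{5} \cdot 206} - \frac{6053}{-11747 + \left(1534 + 12175\right)} = \frac{49209}{\frac{15244}{5}} - \frac{6053}{-11747 + 13709} = 49209 \cdot \frac{5}{15244} - \frac{6053}{1962} = \frac{246045}{15244} - \frac{6053}{1962} = \frac{195234179}{14954364}$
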